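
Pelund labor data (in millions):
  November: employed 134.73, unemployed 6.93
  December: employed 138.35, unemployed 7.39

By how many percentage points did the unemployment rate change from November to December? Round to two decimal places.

The unemployment rate changed by +0.18 percentage points.

November: labor force = 134.73 + 6.93 = 141.66; u = 6.93/141.66 = 4.89%.
December: labor force = 138.35 + 7.39 = 145.74; u = 7.39/145.74 = 5.07%.
Change = 5.07% − 4.89% = +0.18 pp.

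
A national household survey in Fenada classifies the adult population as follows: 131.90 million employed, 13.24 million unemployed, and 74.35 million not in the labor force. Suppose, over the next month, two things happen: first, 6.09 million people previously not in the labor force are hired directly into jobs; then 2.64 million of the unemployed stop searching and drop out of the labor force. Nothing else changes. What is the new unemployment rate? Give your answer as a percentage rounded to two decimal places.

Initially, labor force = 131.90 + 13.24 = 145.14 million, so u = 13.24/145.14 = 9.12%.
After the first change, employed and labor force both rise by 6.09; unemployed unchanged → E = 137.99, U = 13.24, labor force = 151.23 million.
After the second change, unemployed and labor force both fall by 2.64 → E = 137.99, U = 10.60, labor force = 148.59 million.
New unemployment rate = 10.60 / 148.59 = 7.13%.

New unemployment rate ≈ 7.13%.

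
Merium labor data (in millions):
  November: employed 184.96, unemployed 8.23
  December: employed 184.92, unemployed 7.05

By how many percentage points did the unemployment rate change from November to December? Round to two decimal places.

November: labor force = 184.96 + 8.23 = 193.19; u = 8.23/193.19 = 4.26%.
December: labor force = 184.92 + 7.05 = 191.97; u = 7.05/191.97 = 3.67%.
Change = 3.67% − 4.26% = −0.59 pp.

The unemployment rate changed by −0.59 percentage points.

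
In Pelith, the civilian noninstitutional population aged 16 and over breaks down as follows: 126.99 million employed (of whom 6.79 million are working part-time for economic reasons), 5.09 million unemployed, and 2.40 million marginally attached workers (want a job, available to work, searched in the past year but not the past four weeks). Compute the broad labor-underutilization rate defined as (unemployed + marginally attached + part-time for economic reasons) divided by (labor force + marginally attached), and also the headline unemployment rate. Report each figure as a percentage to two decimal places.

Broad underutilization rate ≈ 10.62%; headline unemployment rate ≈ 3.85%.

Labor force = 126.99 + 5.09 = 132.08 million.
Numerator = 5.09 + 2.40 + 6.79 = 14.28 million.
Denominator = 132.08 + 2.40 = 134.48 million.
Broad rate = 14.28 / 134.48 = 10.62%.
Headline unemployment rate = 5.09 / 132.08 = 3.85%.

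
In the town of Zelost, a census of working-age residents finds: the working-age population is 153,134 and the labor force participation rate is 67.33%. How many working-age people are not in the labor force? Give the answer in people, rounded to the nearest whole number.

About 50,029 are not in the labor force.

Share not in the labor force = 1 − 0.6733 = 0.3267.
Not in labor force = 0.3267 × 153,134 ≈ 50,029.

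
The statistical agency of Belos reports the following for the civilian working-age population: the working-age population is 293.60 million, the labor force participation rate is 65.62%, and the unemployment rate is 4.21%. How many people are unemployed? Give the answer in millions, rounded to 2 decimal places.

Labor force = 0.6562 × 293.60 = 192.66 million.
Unemployed = 0.0421 × 192.66 ≈ 8.11 million.

About 8.11 million are unemployed.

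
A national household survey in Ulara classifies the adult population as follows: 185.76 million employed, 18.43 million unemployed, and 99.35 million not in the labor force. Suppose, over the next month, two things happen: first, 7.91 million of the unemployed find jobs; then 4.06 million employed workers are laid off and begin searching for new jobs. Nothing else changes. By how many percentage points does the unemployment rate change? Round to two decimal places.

The unemployment rate changes by −1.89 percentage points.

Initially, labor force = 185.76 + 18.43 = 204.19 million, so u = 18.43/204.19 = 9.03%.
After the first change, unemployed falls and employed rises by 7.91; labor force unchanged → E = 193.67, U = 10.52, labor force = 204.19 million.
After the second change, employed falls and unemployed rises by 4.06; labor force unchanged → E = 189.61, U = 14.58, labor force = 204.19 million.
New unemployment rate = 14.58 / 204.19 = 7.14%.
Change = 7.14% − 9.03% = −1.89 percentage points.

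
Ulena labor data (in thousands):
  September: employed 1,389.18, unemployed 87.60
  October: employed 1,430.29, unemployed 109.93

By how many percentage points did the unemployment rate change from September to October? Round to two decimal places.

The unemployment rate changed by +1.21 percentage points.

September: labor force = 1,389.18 + 87.60 = 1,476.78; u = 87.60/1,476.78 = 5.93%.
October: labor force = 1,430.29 + 109.93 = 1,540.22; u = 109.93/1,540.22 = 7.14%.
Change = 7.14% − 5.93% = +1.21 pp.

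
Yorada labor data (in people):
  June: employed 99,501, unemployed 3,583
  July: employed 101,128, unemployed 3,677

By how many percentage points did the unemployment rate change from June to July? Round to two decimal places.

The unemployment rate changed by +0.03 percentage points.

June: labor force = 99,501 + 3,583 = 103,084; u = 3,583/103,084 = 3.48%.
July: labor force = 101,128 + 3,677 = 104,805; u = 3,677/104,805 = 3.51%.
Change = 3.51% − 3.48% = +0.03 pp.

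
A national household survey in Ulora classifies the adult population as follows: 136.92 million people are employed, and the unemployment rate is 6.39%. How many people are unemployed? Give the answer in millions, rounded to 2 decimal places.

Let U be the number unemployed. The labor force is E + U, and U/(E+U) = 0.0639.
So U = 0.0639 × 136.92 / (1 − 0.0639) = 8.7492 / 0.9361 ≈ 9.35 million.

About 9.35 million are unemployed.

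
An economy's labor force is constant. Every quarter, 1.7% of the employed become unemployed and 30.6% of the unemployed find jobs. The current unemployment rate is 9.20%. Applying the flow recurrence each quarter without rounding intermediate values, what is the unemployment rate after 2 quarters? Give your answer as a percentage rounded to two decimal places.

With a fixed labor force, u_{t+1} = u_t + s·(1−u_t) − f·u_t = u_t·(1−s−f) + s.
Here 1−s−f = 0.677 and s = 0.017.
u_1 = 0.092000 × 0.677 + 0.017 = 0.079284.
u_2 = 0.079284 × 0.677 + 0.017 = 0.070675.

Unemployment rate after two quarters ≈ 7.07%.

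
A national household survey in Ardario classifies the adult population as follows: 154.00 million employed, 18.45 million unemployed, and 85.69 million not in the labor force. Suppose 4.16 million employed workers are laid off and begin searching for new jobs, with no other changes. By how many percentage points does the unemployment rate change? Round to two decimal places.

Initially, labor force = 154.00 + 18.45 = 172.45 million, so u = 18.45/172.45 = 10.70%.
After the change, employed falls and unemployed rises by 4.16; labor force unchanged → E = 149.84, U = 22.61, labor force = 172.45 million.
New unemployment rate = 22.61 / 172.45 = 13.11%.
Change = 13.11% − 10.70% = +2.41 percentage points.

The unemployment rate changes by +2.41 percentage points.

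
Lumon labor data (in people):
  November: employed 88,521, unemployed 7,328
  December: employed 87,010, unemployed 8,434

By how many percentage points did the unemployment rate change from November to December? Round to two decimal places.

The unemployment rate changed by +1.19 percentage points.

November: labor force = 88,521 + 7,328 = 95,849; u = 7,328/95,849 = 7.65%.
December: labor force = 87,010 + 8,434 = 95,444; u = 8,434/95,444 = 8.84%.
Change = 8.84% − 7.65% = +1.19 pp.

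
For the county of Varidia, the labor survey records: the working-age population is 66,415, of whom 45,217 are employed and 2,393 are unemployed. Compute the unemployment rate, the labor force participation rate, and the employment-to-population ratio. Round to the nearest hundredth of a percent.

Labor force = employed + unemployed = 45,217 + 2,393 = 47,610.
Unemployment rate = 2,393 / 47,610 = 5.03%.
Labor force participation rate = 47,610 / 66,415 = 71.69%.
Employment-population ratio = 45,217 / 66,415 = 68.08%.

Unemployment rate ≈ 5.03%; labor force participation rate ≈ 71.69%; employment-population ratio ≈ 68.08%.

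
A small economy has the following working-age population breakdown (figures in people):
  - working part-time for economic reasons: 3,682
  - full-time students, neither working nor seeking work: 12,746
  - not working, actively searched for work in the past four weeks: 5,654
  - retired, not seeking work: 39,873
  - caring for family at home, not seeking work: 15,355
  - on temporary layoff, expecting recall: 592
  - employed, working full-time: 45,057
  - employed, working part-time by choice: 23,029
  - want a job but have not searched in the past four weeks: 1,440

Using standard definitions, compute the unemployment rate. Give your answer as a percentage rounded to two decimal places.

Employed = 3,682 + 45,057 + 23,029 = 71,768 (anyone who worked, including part-time for economic reasons, counts as employed).
Unemployed = 5,654 + 592 = 6,246 (jobless and actively searching, or on temporary layoff).
Labor force = 71,768 + 6,246 = 78,014.
Unemployment rate = 6,246 / 78,014 = 8.01%.

Unemployment rate ≈ 8.01%.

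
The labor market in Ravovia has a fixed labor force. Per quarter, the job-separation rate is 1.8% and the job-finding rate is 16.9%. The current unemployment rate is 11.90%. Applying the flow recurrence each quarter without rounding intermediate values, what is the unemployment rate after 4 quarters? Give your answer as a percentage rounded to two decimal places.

With a fixed labor force, u_{t+1} = u_t + s·(1−u_t) − f·u_t = u_t·(1−s−f) + s.
Here 1−s−f = 0.813 and s = 0.018.
u_1 = 0.119000 × 0.813 + 0.018 = 0.114747.
u_2 = 0.114747 × 0.813 + 0.018 = 0.111289.
u_3 = 0.111289 × 0.813 + 0.018 = 0.108478.
u_4 = 0.108478 × 0.813 + 0.018 = 0.106193.

Unemployment rate after four quarters ≈ 10.62%.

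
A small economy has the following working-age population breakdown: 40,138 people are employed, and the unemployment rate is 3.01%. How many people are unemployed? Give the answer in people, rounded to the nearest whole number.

Let U be the number unemployed. The labor force is E + U, and U/(E+U) = 0.0301.
So U = 0.0301 × 40,138 / (1 − 0.0301) = 1208.15 / 0.9699 ≈ 1,246.

About 1,246 are unemployed.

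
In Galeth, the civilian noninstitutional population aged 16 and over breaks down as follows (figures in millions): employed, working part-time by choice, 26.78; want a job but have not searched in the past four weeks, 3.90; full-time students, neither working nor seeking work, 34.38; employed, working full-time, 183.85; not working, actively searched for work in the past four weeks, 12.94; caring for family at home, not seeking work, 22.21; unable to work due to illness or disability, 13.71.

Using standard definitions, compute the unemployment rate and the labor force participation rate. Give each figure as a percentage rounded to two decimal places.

Employed = 26.78 + 183.85 = 210.63 million.
Unemployed = 12.94 million.
Labor force = 210.63 + 12.94 = 223.57 million.
Not in labor force = 3.90 + 34.38 + 22.21 + 13.71 = 74.20 million (those not working and not actively searching are outside the labor force — including those who want a job but have given up searching).
Civilian working-age population = 223.57 + 74.20 = 297.77 million.
Unemployment rate = 12.94 / 223.57 = 5.79%.
Labor force participation rate = 223.57 / 297.77 = 75.08%.

Unemployment rate ≈ 5.79%; labor force participation rate ≈ 75.08%.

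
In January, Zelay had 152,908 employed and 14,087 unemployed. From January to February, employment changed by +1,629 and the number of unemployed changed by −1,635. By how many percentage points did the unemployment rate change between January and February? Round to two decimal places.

The unemployment rate changed by −0.98 percentage points.

January: labor force = 152,908 + 14,087 = 166,995; u = 14,087/166,995 = 8.44%.
February: labor force = 154,537 + 12,452 = 166,989; u = 12,452/166,989 = 7.46%.
Change = 7.46% − 8.44% = −0.98 pp.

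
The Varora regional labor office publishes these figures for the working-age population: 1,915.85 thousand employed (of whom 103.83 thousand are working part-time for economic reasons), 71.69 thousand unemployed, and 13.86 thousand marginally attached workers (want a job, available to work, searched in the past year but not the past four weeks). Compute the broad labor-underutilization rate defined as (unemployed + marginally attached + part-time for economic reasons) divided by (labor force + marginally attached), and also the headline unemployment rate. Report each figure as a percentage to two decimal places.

Labor force = 1,915.85 + 71.69 = 1,987.54 thousand.
Numerator = 71.69 + 13.86 + 103.83 = 189.38 thousand.
Denominator = 1,987.54 + 13.86 = 2,001.40 thousand.
Broad rate = 189.38 / 2,001.40 = 9.46%.
Headline unemployment rate = 71.69 / 1,987.54 = 3.61%.

Broad underutilization rate ≈ 9.46%; headline unemployment rate ≈ 3.61%.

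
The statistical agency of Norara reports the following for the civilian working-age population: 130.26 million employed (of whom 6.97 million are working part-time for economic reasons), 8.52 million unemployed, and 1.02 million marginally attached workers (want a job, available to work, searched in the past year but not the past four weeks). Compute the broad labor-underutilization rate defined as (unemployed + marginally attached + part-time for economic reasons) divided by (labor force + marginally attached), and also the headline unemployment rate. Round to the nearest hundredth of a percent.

Labor force = 130.26 + 8.52 = 138.78 million.
Numerator = 8.52 + 1.02 + 6.97 = 16.51 million.
Denominator = 138.78 + 1.02 = 139.80 million.
Broad rate = 16.51 / 139.80 = 11.81%.
Headline unemployment rate = 8.52 / 138.78 = 6.14%.

Broad underutilization rate ≈ 11.81%; headline unemployment rate ≈ 6.14%.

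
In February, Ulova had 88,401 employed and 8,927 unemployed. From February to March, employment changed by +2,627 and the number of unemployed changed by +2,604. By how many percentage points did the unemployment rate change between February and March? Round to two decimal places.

February: labor force = 88,401 + 8,927 = 97,328; u = 8,927/97,328 = 9.17%.
March: labor force = 91,028 + 11,531 = 102,559; u = 11,531/102,559 = 11.24%.
Change = 11.24% − 9.17% = +2.07 pp.

The unemployment rate changed by +2.07 percentage points.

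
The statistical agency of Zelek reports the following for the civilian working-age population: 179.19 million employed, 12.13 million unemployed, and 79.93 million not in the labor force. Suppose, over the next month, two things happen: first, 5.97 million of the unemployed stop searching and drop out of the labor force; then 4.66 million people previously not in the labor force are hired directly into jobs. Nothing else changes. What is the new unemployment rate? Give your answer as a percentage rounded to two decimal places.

Initially, labor force = 179.19 + 12.13 = 191.32 million, so u = 12.13/191.32 = 6.34%.
After the first change, unemployed and labor force both fall by 5.97 → E = 179.19, U = 6.16, labor force = 185.35 million.
After the second change, employed and labor force both rise by 4.66; unemployed unchanged → E = 183.85, U = 6.16, labor force = 190.01 million.
New unemployment rate = 6.16 / 190.01 = 3.24%.

New unemployment rate ≈ 3.24%.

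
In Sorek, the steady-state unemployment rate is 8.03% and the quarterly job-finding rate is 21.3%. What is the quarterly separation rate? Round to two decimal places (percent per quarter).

From u* = s/(s+f): s = u·f/(1−u).
s = 0.0803 × 21.3 / (1 − 0.0803) = 1.7104 / 0.9197 ≈ 1.86% per quarter.

Separation rate ≈ 1.86% per quarter.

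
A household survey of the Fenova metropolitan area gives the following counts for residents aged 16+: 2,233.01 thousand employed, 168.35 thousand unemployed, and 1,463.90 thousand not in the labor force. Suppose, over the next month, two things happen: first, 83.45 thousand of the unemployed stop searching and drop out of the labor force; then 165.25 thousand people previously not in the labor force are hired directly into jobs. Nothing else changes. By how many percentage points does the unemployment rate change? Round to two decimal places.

Initially, labor force = 2,233.01 + 168.35 = 2,401.36 thousand, so u = 168.35/2,401.36 = 7.01%.
After the first change, unemployed and labor force both fall by 83.45 → E = 2,233.01, U = 84.90, labor force = 2,317.91 thousand.
After the second change, employed and labor force both rise by 165.25; unemployed unchanged → E = 2,398.26, U = 84.90, labor force = 2,483.16 thousand.
New unemployment rate = 84.90 / 2,483.16 = 3.42%.
Change = 3.42% − 7.01% = −3.59 percentage points.

The unemployment rate changes by −3.59 percentage points.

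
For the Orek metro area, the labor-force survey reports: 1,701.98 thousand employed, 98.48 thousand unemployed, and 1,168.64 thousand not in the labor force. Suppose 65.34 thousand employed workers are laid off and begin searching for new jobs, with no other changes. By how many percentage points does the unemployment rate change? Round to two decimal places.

The unemployment rate changes by +3.63 percentage points.

Initially, labor force = 1,701.98 + 98.48 = 1,800.46 thousand, so u = 98.48/1,800.46 = 5.47%.
After the change, employed falls and unemployed rises by 65.34; labor force unchanged → E = 1,636.64, U = 163.82, labor force = 1,800.46 thousand.
New unemployment rate = 163.82 / 1,800.46 = 9.10%.
Change = 9.10% − 5.47% = +3.63 percentage points.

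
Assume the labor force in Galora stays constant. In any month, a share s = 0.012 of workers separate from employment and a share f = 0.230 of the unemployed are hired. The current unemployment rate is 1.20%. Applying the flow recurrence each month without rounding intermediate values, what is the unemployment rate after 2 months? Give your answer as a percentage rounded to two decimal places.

Unemployment rate after two months ≈ 2.80%.

With a fixed labor force, u_{t+1} = u_t + s·(1−u_t) − f·u_t = u_t·(1−s−f) + s.
Here 1−s−f = 0.758 and s = 0.012.
u_1 = 0.012000 × 0.758 + 0.012 = 0.021096.
u_2 = 0.021096 × 0.758 + 0.012 = 0.027991.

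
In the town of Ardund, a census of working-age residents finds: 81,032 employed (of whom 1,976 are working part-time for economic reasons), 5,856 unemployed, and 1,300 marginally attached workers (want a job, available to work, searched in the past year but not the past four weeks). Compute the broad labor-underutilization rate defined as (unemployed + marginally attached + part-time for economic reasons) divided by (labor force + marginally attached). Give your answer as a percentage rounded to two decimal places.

Broad underutilization rate ≈ 10.36%.

Labor force = 81,032 + 5,856 = 86,888.
Numerator = 5,856 + 1,300 + 1,976 = 9,132.
Denominator = 86,888 + 1,300 = 88,188.
Broad rate = 9,132 / 88,188 = 10.36%.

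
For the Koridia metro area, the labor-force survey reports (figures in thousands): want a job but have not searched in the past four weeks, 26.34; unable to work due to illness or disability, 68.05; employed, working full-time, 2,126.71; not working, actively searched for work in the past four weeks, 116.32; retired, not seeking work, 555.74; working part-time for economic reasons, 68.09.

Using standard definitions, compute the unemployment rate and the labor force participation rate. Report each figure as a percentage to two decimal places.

Employed = 2,126.71 + 68.09 = 2,194.80 thousand (anyone who worked, including part-time for economic reasons, counts as employed).
Unemployed = 116.32 thousand.
Labor force = 2,194.80 + 116.32 = 2,311.12 thousand.
Not in labor force = 26.34 + 68.05 + 555.74 = 650.13 thousand (those not working and not actively searching are outside the labor force — including those who want a job but have given up searching).
Civilian working-age population = 2,311.12 + 650.13 = 2,961.25 thousand.
Unemployment rate = 116.32 / 2,311.12 = 5.03%.
Labor force participation rate = 2,311.12 / 2,961.25 = 78.05%.

Unemployment rate ≈ 5.03%; labor force participation rate ≈ 78.05%.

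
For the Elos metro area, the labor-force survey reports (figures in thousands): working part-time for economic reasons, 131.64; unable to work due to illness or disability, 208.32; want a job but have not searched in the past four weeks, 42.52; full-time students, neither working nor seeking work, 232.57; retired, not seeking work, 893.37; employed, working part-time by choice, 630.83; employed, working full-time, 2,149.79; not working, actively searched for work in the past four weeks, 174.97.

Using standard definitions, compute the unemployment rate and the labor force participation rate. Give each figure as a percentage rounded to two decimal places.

Employed = 131.64 + 630.83 + 2,149.79 = 2,912.26 thousand (anyone who worked, including part-time for economic reasons, counts as employed).
Unemployed = 174.97 thousand.
Labor force = 2,912.26 + 174.97 = 3,087.23 thousand.
Not in labor force = 208.32 + 42.52 + 232.57 + 893.37 = 1,376.78 thousand (those not working and not actively searching are outside the labor force — including those who want a job but have given up searching).
Civilian working-age population = 3,087.23 + 1,376.78 = 4,464.01 thousand.
Unemployment rate = 174.97 / 3,087.23 = 5.67%.
Labor force participation rate = 3,087.23 / 4,464.01 = 69.16%.

Unemployment rate ≈ 5.67%; labor force participation rate ≈ 69.16%.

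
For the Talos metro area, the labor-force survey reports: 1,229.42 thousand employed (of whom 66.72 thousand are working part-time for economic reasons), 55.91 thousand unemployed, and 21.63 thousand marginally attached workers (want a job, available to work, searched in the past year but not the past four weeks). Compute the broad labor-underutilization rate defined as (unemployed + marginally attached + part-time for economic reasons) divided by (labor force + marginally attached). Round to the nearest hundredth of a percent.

Broad underutilization rate ≈ 11.04%.

Labor force = 1,229.42 + 55.91 = 1,285.33 thousand.
Numerator = 55.91 + 21.63 + 66.72 = 144.26 thousand.
Denominator = 1,285.33 + 21.63 = 1,306.96 thousand.
Broad rate = 144.26 / 1,306.96 = 11.04%.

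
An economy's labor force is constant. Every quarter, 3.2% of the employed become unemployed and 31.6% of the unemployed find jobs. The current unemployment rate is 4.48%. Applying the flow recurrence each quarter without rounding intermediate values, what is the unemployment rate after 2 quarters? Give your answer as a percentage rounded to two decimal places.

With a fixed labor force, u_{t+1} = u_t + s·(1−u_t) − f·u_t = u_t·(1−s−f) + s.
Here 1−s−f = 0.652 and s = 0.032.
u_1 = 0.044800 × 0.652 + 0.032 = 0.061210.
u_2 = 0.061210 × 0.652 + 0.032 = 0.071909.

Unemployment rate after two quarters ≈ 7.19%.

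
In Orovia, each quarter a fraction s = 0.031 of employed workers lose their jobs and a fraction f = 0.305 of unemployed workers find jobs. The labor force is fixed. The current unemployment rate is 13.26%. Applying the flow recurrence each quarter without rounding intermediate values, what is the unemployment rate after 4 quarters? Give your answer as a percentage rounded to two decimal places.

With a fixed labor force, u_{t+1} = u_t + s·(1−u_t) − f·u_t = u_t·(1−s−f) + s.
Here 1−s−f = 0.664 and s = 0.031.
u_1 = 0.132600 × 0.664 + 0.031 = 0.119046.
u_2 = 0.119046 × 0.664 + 0.031 = 0.110047.
u_3 = 0.110047 × 0.664 + 0.031 = 0.104071.
u_4 = 0.104071 × 0.664 + 0.031 = 0.100103.

Unemployment rate after four quarters ≈ 10.01%.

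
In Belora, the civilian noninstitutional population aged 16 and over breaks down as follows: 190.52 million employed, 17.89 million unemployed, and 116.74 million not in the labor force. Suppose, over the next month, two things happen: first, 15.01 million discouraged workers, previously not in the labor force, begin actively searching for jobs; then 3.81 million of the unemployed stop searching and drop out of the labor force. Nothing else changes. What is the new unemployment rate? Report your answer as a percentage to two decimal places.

Initially, labor force = 190.52 + 17.89 = 208.41 million, so u = 17.89/208.41 = 8.58%.
After the first change, unemployed and labor force both rise by 15.01 → E = 190.52, U = 32.90, labor force = 223.42 million.
After the second change, unemployed and labor force both fall by 3.81 → E = 190.52, U = 29.09, labor force = 219.61 million.
New unemployment rate = 29.09 / 219.61 = 13.25%.

New unemployment rate ≈ 13.25%.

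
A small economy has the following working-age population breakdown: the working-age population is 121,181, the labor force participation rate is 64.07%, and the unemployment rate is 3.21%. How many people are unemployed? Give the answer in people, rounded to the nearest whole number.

About 2,492 are unemployed.

Labor force = 0.6407 × 121,181 = 77,641.
Unemployed = 0.0321 × 77,641 ≈ 2,492.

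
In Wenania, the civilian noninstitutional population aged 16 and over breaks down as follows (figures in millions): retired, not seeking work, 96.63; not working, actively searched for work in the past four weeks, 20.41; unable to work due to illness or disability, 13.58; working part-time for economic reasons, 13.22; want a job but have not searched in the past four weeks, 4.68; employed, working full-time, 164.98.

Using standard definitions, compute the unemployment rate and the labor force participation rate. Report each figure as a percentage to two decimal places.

Employed = 13.22 + 164.98 = 178.20 million (anyone who worked, including part-time for economic reasons, counts as employed).
Unemployed = 20.41 million.
Labor force = 178.20 + 20.41 = 198.61 million.
Not in labor force = 96.63 + 13.58 + 4.68 = 114.89 million (those not working and not actively searching are outside the labor force — including those who want a job but have given up searching).
Civilian working-age population = 198.61 + 114.89 = 313.50 million.
Unemployment rate = 20.41 / 198.61 = 10.28%.
Labor force participation rate = 198.61 / 313.50 = 63.35%.

Unemployment rate ≈ 10.28%; labor force participation rate ≈ 63.35%.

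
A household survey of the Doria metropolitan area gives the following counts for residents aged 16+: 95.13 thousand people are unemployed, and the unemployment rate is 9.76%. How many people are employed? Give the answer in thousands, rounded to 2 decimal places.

About 879.56 thousand are employed.

Labor force = U / u = 95.13 / 0.0976 ≈ 974.69 thousand.
Employed = labor force − unemployed = 974.69 − 95.13 = 879.56 thousand.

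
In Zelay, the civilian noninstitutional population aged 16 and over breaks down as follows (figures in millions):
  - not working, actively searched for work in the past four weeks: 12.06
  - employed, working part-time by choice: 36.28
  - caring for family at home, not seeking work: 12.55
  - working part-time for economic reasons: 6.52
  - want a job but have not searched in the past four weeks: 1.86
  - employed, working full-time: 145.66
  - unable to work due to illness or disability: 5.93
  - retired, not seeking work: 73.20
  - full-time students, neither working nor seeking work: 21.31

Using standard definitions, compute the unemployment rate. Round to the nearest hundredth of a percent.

Unemployment rate ≈ 6.01%.

Employed = 36.28 + 6.52 + 145.66 = 188.46 million (anyone who worked, including part-time for economic reasons, counts as employed).
Unemployed = 12.06 million.
Labor force = 188.46 + 12.06 = 200.52 million.
Unemployment rate = 12.06 / 200.52 = 6.01%.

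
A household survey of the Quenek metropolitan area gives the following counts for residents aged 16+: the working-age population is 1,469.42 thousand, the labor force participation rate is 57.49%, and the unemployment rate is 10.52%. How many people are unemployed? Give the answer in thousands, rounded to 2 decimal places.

Labor force = 0.5749 × 1,469.42 = 844.77 thousand.
Unemployed = 0.1052 × 844.77 ≈ 88.87 thousand.

About 88.87 thousand are unemployed.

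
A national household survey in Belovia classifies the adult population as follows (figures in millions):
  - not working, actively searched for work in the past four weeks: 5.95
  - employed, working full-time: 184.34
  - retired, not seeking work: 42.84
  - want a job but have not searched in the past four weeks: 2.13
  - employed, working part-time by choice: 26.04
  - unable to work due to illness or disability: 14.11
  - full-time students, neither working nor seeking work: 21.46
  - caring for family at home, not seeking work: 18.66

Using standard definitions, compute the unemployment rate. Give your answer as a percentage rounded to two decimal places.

Unemployment rate ≈ 2.75%.

Employed = 184.34 + 26.04 = 210.38 million.
Unemployed = 5.95 million.
Labor force = 210.38 + 5.95 = 216.33 million.
Unemployment rate = 5.95 / 216.33 = 2.75%.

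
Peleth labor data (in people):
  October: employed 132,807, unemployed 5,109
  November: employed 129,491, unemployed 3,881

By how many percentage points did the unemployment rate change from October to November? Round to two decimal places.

The unemployment rate changed by −0.79 percentage points.

October: labor force = 132,807 + 5,109 = 137,916; u = 5,109/137,916 = 3.70%.
November: labor force = 129,491 + 3,881 = 133,372; u = 3,881/133,372 = 2.91%.
Change = 2.91% − 3.70% = −0.79 pp.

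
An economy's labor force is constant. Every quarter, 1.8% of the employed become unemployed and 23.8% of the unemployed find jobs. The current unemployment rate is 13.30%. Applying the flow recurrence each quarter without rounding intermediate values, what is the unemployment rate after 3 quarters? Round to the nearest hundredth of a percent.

With a fixed labor force, u_{t+1} = u_t + s·(1−u_t) − f·u_t = u_t·(1−s−f) + s.
Here 1−s−f = 0.744 and s = 0.018.
u_1 = 0.133000 × 0.744 + 0.018 = 0.116952.
u_2 = 0.116952 × 0.744 + 0.018 = 0.105012.
u_3 = 0.105012 × 0.744 + 0.018 = 0.096129.

Unemployment rate after three quarters ≈ 9.61%.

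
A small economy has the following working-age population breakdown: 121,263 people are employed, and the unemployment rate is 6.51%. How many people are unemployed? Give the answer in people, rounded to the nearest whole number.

About 8,444 are unemployed.

Let U be the number unemployed. The labor force is E + U, and U/(E+U) = 0.0651.
So U = 0.0651 × 121,263 / (1 − 0.0651) = 7894.22 / 0.9349 ≈ 8,444.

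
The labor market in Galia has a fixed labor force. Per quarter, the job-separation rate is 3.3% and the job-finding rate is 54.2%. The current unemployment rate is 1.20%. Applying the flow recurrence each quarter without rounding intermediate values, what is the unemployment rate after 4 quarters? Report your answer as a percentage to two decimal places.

With a fixed labor force, u_{t+1} = u_t + s·(1−u_t) − f·u_t = u_t·(1−s−f) + s.
Here 1−s−f = 0.425 and s = 0.033.
u_1 = 0.012000 × 0.425 + 0.033 = 0.038100.
u_2 = 0.038100 × 0.425 + 0.033 = 0.049193.
u_3 = 0.049193 × 0.425 + 0.033 = 0.053907.
u_4 = 0.053907 × 0.425 + 0.033 = 0.055910.

Unemployment rate after four quarters ≈ 5.59%.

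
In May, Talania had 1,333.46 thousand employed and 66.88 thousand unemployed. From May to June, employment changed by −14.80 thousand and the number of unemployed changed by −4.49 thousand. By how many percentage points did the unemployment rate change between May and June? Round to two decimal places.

May: labor force = 1,333.46 + 66.88 = 1,400.34; u = 66.88/1,400.34 = 4.78%.
June: labor force = 1,318.66 + 62.39 = 1,381.05; u = 62.39/1,381.05 = 4.52%.
Change = 4.52% − 4.78% = −0.26 pp.

The unemployment rate changed by −0.26 percentage points.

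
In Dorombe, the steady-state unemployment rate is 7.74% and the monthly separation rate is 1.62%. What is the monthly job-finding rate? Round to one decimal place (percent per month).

From u* = s/(s+f): f = s·(1−u)/u.
f = 1.62 × (1 − 0.0774) / 0.0774 = 1.4946 / 0.0774 ≈ 19.3% per month.

Job-finding rate ≈ 19.3% per month.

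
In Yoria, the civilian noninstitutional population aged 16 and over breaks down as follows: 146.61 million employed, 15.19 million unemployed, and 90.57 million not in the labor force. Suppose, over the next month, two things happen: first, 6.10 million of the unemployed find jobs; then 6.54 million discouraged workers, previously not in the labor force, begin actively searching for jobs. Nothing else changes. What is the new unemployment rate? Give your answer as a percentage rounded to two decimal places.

Initially, labor force = 146.61 + 15.19 = 161.80 million, so u = 15.19/161.80 = 9.39%.
After the first change, unemployed falls and employed rises by 6.10; labor force unchanged → E = 152.71, U = 9.09, labor force = 161.80 million.
After the second change, unemployed and labor force both rise by 6.54 → E = 152.71, U = 15.63, labor force = 168.34 million.
New unemployment rate = 15.63 / 168.34 = 9.28%.

New unemployment rate ≈ 9.28%.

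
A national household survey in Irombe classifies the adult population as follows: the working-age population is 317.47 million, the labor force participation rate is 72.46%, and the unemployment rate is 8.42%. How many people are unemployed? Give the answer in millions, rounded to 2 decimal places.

Labor force = 0.7246 × 317.47 = 230.04 million.
Unemployed = 0.0842 × 230.04 ≈ 19.37 million.

About 19.37 million are unemployed.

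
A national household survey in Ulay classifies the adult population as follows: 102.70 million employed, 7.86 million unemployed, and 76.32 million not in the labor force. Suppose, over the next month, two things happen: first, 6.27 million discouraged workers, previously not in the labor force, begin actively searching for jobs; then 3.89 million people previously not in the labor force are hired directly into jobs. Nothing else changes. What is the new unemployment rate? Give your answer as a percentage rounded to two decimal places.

New unemployment rate ≈ 11.70%.

Initially, labor force = 102.70 + 7.86 = 110.56 million, so u = 7.86/110.56 = 7.11%.
After the first change, unemployed and labor force both rise by 6.27 → E = 102.70, U = 14.13, labor force = 116.83 million.
After the second change, employed and labor force both rise by 3.89; unemployed unchanged → E = 106.59, U = 14.13, labor force = 120.72 million.
New unemployment rate = 14.13 / 120.72 = 11.70%.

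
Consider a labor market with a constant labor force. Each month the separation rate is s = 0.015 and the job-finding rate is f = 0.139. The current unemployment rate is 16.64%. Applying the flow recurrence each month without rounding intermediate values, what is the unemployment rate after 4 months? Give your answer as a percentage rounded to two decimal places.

With a fixed labor force, u_{t+1} = u_t + s·(1−u_t) − f·u_t = u_t·(1−s−f) + s.
Here 1−s−f = 0.846 and s = 0.015.
u_1 = 0.166400 × 0.846 + 0.015 = 0.155774.
u_2 = 0.155774 × 0.846 + 0.015 = 0.146785.
u_3 = 0.146785 × 0.846 + 0.015 = 0.139180.
u_4 = 0.139180 × 0.846 + 0.015 = 0.132746.

Unemployment rate after four months ≈ 13.27%.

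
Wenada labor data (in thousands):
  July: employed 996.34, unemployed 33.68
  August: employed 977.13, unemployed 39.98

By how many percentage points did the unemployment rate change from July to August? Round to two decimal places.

The unemployment rate changed by +0.66 percentage points.

July: labor force = 996.34 + 33.68 = 1,030.02; u = 33.68/1,030.02 = 3.27%.
August: labor force = 977.13 + 39.98 = 1,017.11; u = 39.98/1,017.11 = 3.93%.
Change = 3.93% − 3.27% = +0.66 pp.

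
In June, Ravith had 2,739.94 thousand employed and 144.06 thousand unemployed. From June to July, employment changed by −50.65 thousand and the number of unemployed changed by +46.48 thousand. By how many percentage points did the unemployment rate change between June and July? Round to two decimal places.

June: labor force = 2,739.94 + 144.06 = 2,884.00; u = 144.06/2,884.00 = 5.00%.
July: labor force = 2,689.29 + 190.54 = 2,879.83; u = 190.54/2,879.83 = 6.62%.
Change = 6.62% − 5.00% = +1.62 pp.

The unemployment rate changed by +1.62 percentage points.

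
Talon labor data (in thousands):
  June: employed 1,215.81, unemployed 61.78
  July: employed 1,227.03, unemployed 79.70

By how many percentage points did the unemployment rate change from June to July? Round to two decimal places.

The unemployment rate changed by +1.26 percentage points.

June: labor force = 1,215.81 + 61.78 = 1,277.59; u = 61.78/1,277.59 = 4.84%.
July: labor force = 1,227.03 + 79.70 = 1,306.73; u = 79.70/1,306.73 = 6.10%.
Change = 6.10% − 4.84% = +1.26 pp.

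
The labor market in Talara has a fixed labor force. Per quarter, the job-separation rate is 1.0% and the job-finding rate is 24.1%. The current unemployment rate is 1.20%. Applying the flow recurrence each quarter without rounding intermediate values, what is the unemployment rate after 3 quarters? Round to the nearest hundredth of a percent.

With a fixed labor force, u_{t+1} = u_t + s·(1−u_t) − f·u_t = u_t·(1−s−f) + s.
Here 1−s−f = 0.749 and s = 0.010.
u_1 = 0.012000 × 0.749 + 0.010 = 0.018988.
u_2 = 0.018988 × 0.749 + 0.010 = 0.024222.
u_3 = 0.024222 × 0.749 + 0.010 = 0.028142.

Unemployment rate after three quarters ≈ 2.81%.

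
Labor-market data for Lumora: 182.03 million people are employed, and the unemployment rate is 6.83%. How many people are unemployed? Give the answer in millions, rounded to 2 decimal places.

About 13.34 million are unemployed.

Let U be the number unemployed. The labor force is E + U, and U/(E+U) = 0.0683.
So U = 0.0683 × 182.03 / (1 − 0.0683) = 12.4326 / 0.9317 ≈ 13.34 million.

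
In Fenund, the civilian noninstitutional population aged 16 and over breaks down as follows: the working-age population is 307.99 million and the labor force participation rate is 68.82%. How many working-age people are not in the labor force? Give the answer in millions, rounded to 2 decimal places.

Share not in the labor force = 1 − 0.6882 = 0.3118.
Not in labor force = 0.3118 × 307.99 ≈ 96.03 million.

About 96.03 million are not in the labor force.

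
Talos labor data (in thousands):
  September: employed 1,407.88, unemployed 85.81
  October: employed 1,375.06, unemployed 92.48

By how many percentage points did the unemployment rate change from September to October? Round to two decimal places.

The unemployment rate changed by +0.56 percentage points.

September: labor force = 1,407.88 + 85.81 = 1,493.69; u = 85.81/1,493.69 = 5.74%.
October: labor force = 1,375.06 + 92.48 = 1,467.54; u = 92.48/1,467.54 = 6.30%.
Change = 6.30% − 5.74% = +0.56 pp.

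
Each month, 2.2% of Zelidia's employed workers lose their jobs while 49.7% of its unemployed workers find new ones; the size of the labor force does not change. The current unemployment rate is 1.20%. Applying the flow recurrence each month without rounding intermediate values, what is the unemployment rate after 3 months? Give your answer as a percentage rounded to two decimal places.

With a fixed labor force, u_{t+1} = u_t + s·(1−u_t) − f·u_t = u_t·(1−s−f) + s.
Here 1−s−f = 0.481 and s = 0.022.
u_1 = 0.012000 × 0.481 + 0.022 = 0.027772.
u_2 = 0.027772 × 0.481 + 0.022 = 0.035358.
u_3 = 0.035358 × 0.481 + 0.022 = 0.039007.

Unemployment rate after three months ≈ 3.90%.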